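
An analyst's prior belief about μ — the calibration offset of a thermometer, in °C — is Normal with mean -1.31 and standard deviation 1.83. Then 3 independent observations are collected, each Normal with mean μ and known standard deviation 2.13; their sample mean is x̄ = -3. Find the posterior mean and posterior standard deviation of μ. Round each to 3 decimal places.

Posterior mean ≈ -2.474; posterior SD ≈ 1.021

Prior precision 1/τ₀² = 1/1.83² = 0.298606; data precision n/σ² = 3/2.13² = 0.661244.
Posterior precision = 0.298606 + 0.661244 = 0.959850, giving posterior SD = 1/√0.959850 = 1.021.
Posterior mean = (0.298606·-1.31 + 0.661244·-3) / 0.959850 = -2.474.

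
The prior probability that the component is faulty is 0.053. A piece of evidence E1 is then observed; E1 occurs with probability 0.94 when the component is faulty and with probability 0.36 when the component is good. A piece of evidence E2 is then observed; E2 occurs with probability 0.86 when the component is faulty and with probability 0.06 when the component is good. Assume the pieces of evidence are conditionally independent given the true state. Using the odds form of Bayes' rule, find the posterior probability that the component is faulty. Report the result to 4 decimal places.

Prior odds = 0.053/(1−0.053) = 0.055966. In log-odds, ln(0.055966) = -2.8830.
Add log likelihood ratios: ln(2.6111) + ln(14.333) = 3.6224.
Posterior log-odds = 0.73936, so posterior odds = exp(0.73936) = 2.0946. Converting, P(H|E) = 2.0946/3.0946 = 0.6769.

Posterior probability ≈ 0.6769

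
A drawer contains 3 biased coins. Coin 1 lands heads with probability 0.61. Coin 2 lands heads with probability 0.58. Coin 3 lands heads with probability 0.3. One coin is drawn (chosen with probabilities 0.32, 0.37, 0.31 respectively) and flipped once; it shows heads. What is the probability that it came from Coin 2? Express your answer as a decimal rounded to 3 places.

Posterior probability ≈ 0.427

Tabulate prior·likelihood by source: [1] prior 0.32, lik 0.61, product 0.1952; [2] prior 0.37, lik 0.58, product 0.2146; [3] prior 0.31, lik 0.3, product 0.09300.
Normalizing constant = 0.50280; the posterior for Coin 2 is its product over the sum, 0.2146/0.50280 = 0.427.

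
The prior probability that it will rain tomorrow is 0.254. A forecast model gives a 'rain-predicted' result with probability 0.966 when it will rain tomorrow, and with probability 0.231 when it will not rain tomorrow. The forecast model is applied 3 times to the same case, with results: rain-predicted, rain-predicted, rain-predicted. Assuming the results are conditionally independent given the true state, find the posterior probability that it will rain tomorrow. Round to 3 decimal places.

Posterior P(H) ≈ 0.961

Let H be the event that it will rain tomorrow; start with P(H) = 0.254. P('rain-predicted'|H) = 0.966, P('rain-predicted'|¬H) = 0.231.
Update on result 1 ('rain-predicted'): P(H) ← 0.966·0.2540 / (0.966·0.2540 + 0.231·0.7460) = 0.24536/0.41769 = 0.5874.
Update on result 2 ('rain-predicted'): P(H) ← 0.966·0.5874 / (0.966·0.5874 + 0.231·0.4126) = 0.56746/0.66276 = 0.8562.
Update on result 3 ('rain-predicted'): P(H) ← 0.966·0.8562 / (0.966·0.8562 + 0.231·0.1438) = 0.82709/0.86031 = 0.9614.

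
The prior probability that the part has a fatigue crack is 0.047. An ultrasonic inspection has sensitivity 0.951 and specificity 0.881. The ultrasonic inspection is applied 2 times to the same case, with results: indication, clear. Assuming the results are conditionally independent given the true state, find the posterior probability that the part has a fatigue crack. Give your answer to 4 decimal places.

Let H be the event that the part has a fatigue crack; start with P(H) = 0.047. P('indication'|H) = 0.951, P('indication'|¬H) = 0.119.
Update on result 1 ('indication'): P(H) ← 0.951·0.0470 / (0.951·0.0470 + 0.119·0.9530) = 0.044697/0.15810 = 0.2827.
Update on result 2 ('clear'): P(H) ← 0.049·0.2827 / (0.049·0.2827 + 0.881·0.7173) = 0.013853/0.64579 = 0.0215.

Posterior P(H) ≈ 0.0215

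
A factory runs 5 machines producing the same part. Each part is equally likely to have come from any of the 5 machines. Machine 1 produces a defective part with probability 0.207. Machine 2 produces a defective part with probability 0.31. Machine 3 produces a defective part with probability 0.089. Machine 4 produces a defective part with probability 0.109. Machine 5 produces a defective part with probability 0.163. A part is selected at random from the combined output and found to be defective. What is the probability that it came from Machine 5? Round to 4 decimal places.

Posterior probability ≈ 0.1856

Tabulate prior·likelihood by source: [1] prior 0.2, lik 0.207, product 0.04140; [2] prior 0.2, lik 0.31, product 0.06200; [3] prior 0.2, lik 0.089, product 0.01780; [4] prior 0.2, lik 0.109, product 0.02180; [5] prior 0.2, lik 0.163, product 0.03260.
Normalizing constant = 0.17560; the posterior for Machine 5 is its product over the sum, 0.03260/0.17560 = 0.1856.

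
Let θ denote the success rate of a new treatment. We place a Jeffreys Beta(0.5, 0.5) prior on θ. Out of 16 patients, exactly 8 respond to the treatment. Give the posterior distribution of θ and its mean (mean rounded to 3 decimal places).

The binomial likelihood is conjugate to the Beta prior: with 8 successes and 8 failures, the posterior is Beta(0.5+8, 0.5+8) = Beta(8.5, 8.5).
E[θ | data] = 8.5/(8.5+8.5) = 0.500.

Posterior: Beta(8.5, 8.5); mean ≈ 0.500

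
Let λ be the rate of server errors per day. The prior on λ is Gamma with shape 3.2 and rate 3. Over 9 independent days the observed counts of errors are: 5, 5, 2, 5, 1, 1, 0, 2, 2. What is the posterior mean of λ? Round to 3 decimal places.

Posterior mean ≈ 2.183

The Poisson likelihood adds the total count to the shape and the number of exposure periods to the rate. Here ∑xᵢ = 23 and n = 9, so shape 3.2→26.2 and rate 3→12.
E[λ | data] = 26.2/12 = 2.183.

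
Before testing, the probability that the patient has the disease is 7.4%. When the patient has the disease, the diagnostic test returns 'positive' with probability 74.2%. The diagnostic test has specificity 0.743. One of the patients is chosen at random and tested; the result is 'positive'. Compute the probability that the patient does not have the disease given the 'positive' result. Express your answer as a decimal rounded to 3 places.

Let H be the event that the patient has the disease. P(H) = 0.074, so P(¬H) = 0.926. With E the 'positive' result, P(E|H) = 0.742 and P(E|¬H) = 0.257.
P(E) = 0.742·0.074 + 0.257·0.926 = 0.054908 + 0.23798 = 0.29289.
By Bayes' theorem, P(H|E) = 0.054908 / 0.29289 = 0.187. Hence P(¬H|E) = 1 − 0.187 = 0.813.

P(¬H | E) ≈ 0.813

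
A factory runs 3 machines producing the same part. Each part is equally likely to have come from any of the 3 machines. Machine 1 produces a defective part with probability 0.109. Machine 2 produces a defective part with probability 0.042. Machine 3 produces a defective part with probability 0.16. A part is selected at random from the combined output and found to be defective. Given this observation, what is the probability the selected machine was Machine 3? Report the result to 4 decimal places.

Posterior probability ≈ 0.5145

P(defective|M1) = 0.109; P(defective|M2) = 0.042; P(defective|M3) = 0.16.
Prior × likelihood for each source: 0.333333·0.109=0.03633, 0.333333·0.042=0.01400, 0.333333·0.16=0.05333. Summing gives P(defective) = 0.10367.
P(Machine 3 | defective) = 0.05333 / 0.10367 = 0.5145.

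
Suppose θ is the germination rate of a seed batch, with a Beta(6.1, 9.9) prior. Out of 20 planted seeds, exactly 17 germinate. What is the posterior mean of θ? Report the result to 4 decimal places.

The binomial likelihood is conjugate to the Beta prior: with 17 successes and 3 failures, the posterior is Beta(6.1+17, 9.9+3) = Beta(23.1, 12.9).
Posterior mean = α/(α+β) = 23.1/36 = 0.6417.

Posterior mean ≈ 0.6417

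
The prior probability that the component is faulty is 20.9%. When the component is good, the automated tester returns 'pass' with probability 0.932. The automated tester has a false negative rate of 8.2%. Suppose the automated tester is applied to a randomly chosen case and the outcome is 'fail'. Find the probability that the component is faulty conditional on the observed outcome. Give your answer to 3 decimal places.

Let H be the event that the component is faulty. P(H) = 0.209, so P(¬H) = 0.791. With E the 'fail' result, P(E|H) = 0.918 and P(E|¬H) = 0.068.
P(E) = 0.918·0.209 + 0.068·0.791 = 0.19186 + 0.053788 = 0.24565.
By Bayes' theorem, P(H|E) = 0.19186 / 0.24565 = 0.781.

P(H | E) ≈ 0.781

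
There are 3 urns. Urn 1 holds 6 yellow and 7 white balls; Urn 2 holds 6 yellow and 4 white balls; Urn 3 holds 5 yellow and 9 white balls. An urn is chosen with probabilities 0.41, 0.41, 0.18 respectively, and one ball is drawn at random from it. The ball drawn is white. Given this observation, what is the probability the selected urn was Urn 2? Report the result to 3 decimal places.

Posterior probability ≈ 0.328

Tabulate prior·likelihood by source: [1] prior 0.41, lik 0.5385, product 0.2208; [2] prior 0.41, lik 0.4, product 0.1640; [3] prior 0.18, lik 0.6429, product 0.1157.
Normalizing constant = 0.50048; the posterior for Urn 2 is its product over the sum, 0.1640/0.50048 = 0.328.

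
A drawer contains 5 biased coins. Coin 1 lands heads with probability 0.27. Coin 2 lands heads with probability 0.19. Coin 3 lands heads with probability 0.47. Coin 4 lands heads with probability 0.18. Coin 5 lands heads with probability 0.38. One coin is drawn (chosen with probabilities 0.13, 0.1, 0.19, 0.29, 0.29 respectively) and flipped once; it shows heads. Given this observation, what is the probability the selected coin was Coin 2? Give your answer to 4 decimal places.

Tabulate prior·likelihood by source: [1] prior 0.13, lik 0.27, product 0.03510; [2] prior 0.1, lik 0.19, product 0.01900; [3] prior 0.19, lik 0.47, product 0.08930; [4] prior 0.29, lik 0.18, product 0.05220; [5] prior 0.29, lik 0.38, product 0.1102.
Normalizing constant = 0.30580; the posterior for Coin 2 is its product over the sum, 0.01900/0.30580 = 0.0621.

Posterior probability ≈ 0.0621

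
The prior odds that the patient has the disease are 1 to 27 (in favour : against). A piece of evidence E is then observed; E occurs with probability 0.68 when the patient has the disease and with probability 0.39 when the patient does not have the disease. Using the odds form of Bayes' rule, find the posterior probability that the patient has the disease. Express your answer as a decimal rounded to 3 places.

Posterior probability ≈ 0.061

Prior odds = 1/27 = 0.037037. In log-odds, ln(0.037037) = -3.2958.
Add log likelihood ratio: ln(1.7436) = 0.55595.
Posterior log-odds = -2.7399, so posterior odds = exp(-2.7399) = 0.064577. Converting, P(H|E) = 0.064577/1.0646 = 0.061.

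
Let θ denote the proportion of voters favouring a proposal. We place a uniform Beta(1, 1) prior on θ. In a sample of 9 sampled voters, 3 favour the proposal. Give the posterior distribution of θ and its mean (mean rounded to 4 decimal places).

Observing 3 successes and 6 failures updates Beta(1, 1) by adding the success and failure counts to the two shape parameters: α = 1+3 = 4, β = 1+6 = 7.
E[θ | data] = 4/(4+7) = 0.3636.

Posterior: Beta(4, 7); mean ≈ 0.3636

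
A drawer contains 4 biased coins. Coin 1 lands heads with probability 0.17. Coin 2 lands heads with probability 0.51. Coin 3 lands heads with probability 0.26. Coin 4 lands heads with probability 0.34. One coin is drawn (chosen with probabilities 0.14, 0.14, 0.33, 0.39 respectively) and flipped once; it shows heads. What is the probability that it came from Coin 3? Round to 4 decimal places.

P(heads|C1) = 0.17; P(heads|C2) = 0.51; P(heads|C3) = 0.26; P(heads|C4) = 0.34.
Prior × likelihood for each source: 0.14·0.17=0.02380, 0.14·0.51=0.07140, 0.33·0.26=0.08580, 0.39·0.34=0.1326. Summing gives P(heads) = 0.31360.
P(Coin 3 | heads) = 0.08580 / 0.31360 = 0.2736.

Posterior probability ≈ 0.2736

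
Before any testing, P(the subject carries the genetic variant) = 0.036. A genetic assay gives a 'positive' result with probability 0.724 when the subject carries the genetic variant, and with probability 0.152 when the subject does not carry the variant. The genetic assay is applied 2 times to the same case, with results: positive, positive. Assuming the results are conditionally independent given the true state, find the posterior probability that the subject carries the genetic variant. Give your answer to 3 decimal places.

With H the event that the subject carries the genetic variant, the joint likelihood of the observed sequence is P(data|H) = 0.724·0.724 = 0.52418 and P(data|¬H) = 0.152·0.152 = 0.023104.
Bayes: P(H|data) = 0.036·0.52418 / (0.036·0.52418 + 0.964·0.023104) = 0.018870/0.041143 = 0.4587.

Posterior P(H) ≈ 0.459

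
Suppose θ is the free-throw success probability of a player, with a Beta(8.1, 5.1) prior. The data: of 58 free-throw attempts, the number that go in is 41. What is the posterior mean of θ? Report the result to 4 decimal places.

Posterior mean ≈ 0.6896

Observing 41 successes and 17 failures updates Beta(8.1, 5.1) by adding the success and failure counts to the two shape parameters: α = 8.1+41 = 49.1, β = 5.1+17 = 22.1.
Posterior mean = α/(α+β) = 49.1/71.2 = 0.6896.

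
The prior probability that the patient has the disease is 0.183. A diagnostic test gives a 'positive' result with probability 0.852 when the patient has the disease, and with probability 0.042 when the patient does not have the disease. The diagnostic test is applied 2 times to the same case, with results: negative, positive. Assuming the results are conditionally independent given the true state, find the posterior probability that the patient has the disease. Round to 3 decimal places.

With H the event that the patient has the disease, the joint likelihood of the observed sequence is P(data|H) = 0.148·0.852 = 0.12610 and P(data|¬H) = 0.958·0.042 = 0.040236.
Bayes: P(H|data) = 0.183·0.12610 / (0.183·0.12610 + 0.817·0.040236) = 0.023076/0.055948 = 0.4124.

Posterior P(H) ≈ 0.412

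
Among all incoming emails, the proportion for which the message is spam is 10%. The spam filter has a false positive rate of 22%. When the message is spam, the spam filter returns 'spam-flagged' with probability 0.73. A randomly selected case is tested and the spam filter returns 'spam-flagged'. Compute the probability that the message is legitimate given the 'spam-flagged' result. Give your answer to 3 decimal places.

P(¬H | E) ≈ 0.731

Let H be the event that the message is spam. P(H) = 0.1, so P(¬H) = 0.9. With E the 'spam-flagged' result, P(E|H) = 0.73 and P(E|¬H) = 0.22.
P(E) = 0.73·0.1 + 0.22·0.9 = 0.073000 + 0.19800 = 0.27100.
By Bayes' theorem, P(H|E) = 0.073000 / 0.27100 = 0.269. Hence P(¬H|E) = 1 − 0.269 = 0.731.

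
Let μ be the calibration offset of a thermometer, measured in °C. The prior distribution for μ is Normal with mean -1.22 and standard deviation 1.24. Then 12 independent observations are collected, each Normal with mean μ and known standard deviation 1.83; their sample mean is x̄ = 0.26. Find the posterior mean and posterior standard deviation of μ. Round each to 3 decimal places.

Prior precision 1/τ₀² = 1/1.24² = 0.650364; data precision n/σ² = 12/1.83² = 3.58327.
Posterior precision = 0.650364 + 3.58327 = 4.23363, giving posterior SD = 1/√4.23363 = 0.486.
Posterior mean = (0.650364·-1.22 + 3.58327·0.26) / 4.23363 = 0.033.

Posterior mean ≈ 0.033; posterior SD ≈ 0.486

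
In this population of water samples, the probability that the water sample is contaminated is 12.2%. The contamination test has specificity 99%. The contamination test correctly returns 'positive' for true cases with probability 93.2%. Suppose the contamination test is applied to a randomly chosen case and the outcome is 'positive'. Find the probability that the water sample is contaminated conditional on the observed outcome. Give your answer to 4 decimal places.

P(H | E) ≈ 0.9283

Write H for 'the water sample is contaminated'. Prior odds H:¬H = 0.122/0.878 = 0.13895. For the 'positive' outcome, the likelihood ratio is 0.932/0.01 = 93.200.
Posterior odds = 0.13895 × 93.200 = 12.950, so P(H|E) = 12.950/(1+12.950) = 0.9283.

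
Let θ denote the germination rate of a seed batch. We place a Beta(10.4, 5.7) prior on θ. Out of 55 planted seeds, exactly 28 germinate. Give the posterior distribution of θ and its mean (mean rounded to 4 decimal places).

Posterior: Beta(38.4, 32.7); mean ≈ 0.5401

The binomial likelihood is conjugate to the Beta prior: with 28 successes and 27 failures, the posterior is Beta(10.4+28, 5.7+27) = Beta(38.4, 32.7).
Posterior mean = α/(α+β) = 38.4/71.1 = 0.5401.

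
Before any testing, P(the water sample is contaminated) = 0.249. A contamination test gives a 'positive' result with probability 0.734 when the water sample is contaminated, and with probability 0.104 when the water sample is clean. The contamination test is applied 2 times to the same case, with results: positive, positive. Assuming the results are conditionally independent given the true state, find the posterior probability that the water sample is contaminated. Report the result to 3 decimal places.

With H the event that the water sample is contaminated, the joint likelihood of the observed sequence is P(data|H) = 0.734·0.734 = 0.53876 and P(data|¬H) = 0.104·0.104 = 0.010816.
Bayes: P(H|data) = 0.249·0.53876 / (0.249·0.53876 + 0.751·0.010816) = 0.13415/0.14227 = 0.9429.

Posterior P(H) ≈ 0.943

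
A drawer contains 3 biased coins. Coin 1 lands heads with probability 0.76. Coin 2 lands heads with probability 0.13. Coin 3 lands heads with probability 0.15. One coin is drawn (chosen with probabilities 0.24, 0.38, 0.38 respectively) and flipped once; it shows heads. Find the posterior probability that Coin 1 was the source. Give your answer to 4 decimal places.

Posterior probability ≈ 0.6316

P(heads|C1) = 0.76; P(heads|C2) = 0.13; P(heads|C3) = 0.15.
Prior × likelihood for each source: 0.24·0.76=0.1824, 0.38·0.13=0.04940, 0.38·0.15=0.05700. Summing gives P(heads) = 0.28880.
P(Coin 1 | heads) = 0.1824 / 0.28880 = 0.6316.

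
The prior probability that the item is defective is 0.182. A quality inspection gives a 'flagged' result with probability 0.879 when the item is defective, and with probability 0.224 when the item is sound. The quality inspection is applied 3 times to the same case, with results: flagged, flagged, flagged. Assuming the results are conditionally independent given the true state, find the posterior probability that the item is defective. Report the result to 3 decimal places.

With H the event that the item is defective, the joint likelihood of the observed sequence is P(data|H) = 0.879·0.879·0.879 = 0.67915 and P(data|¬H) = 0.224·0.224·0.224 = 0.011239.
Bayes: P(H|data) = 0.182·0.67915 / (0.182·0.67915 + 0.818·0.011239) = 0.12361/0.13280 = 0.9308.

Posterior P(H) ≈ 0.931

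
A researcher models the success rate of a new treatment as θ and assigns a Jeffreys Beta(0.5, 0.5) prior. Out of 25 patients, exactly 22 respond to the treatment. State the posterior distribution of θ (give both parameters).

Posterior: Beta(22.5, 3.5)

The binomial likelihood is conjugate to the Beta prior: with 22 successes and 3 failures, the posterior is Beta(0.5+22, 0.5+3) = Beta(22.5, 3.5).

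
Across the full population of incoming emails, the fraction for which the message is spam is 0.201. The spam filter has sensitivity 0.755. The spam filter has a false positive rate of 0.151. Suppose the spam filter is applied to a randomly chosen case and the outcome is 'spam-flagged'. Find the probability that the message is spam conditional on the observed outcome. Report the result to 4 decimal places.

P(H | E) ≈ 0.5571

Write H for 'the message is spam'. Prior odds H:¬H = 0.201/0.799 = 0.25156. For the 'spam-flagged' outcome, the likelihood ratio is 0.755/0.151 = 5.0000.
Posterior odds = 0.25156 × 5.0000 = 1.2578, so P(H|E) = 1.2578/(1+1.2578) = 0.5571.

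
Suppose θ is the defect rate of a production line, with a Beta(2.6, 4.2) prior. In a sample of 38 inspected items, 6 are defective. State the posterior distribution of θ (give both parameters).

Posterior: Beta(8.6, 36.2)

The binomial likelihood is conjugate to the Beta prior: with 6 successes and 32 failures, the posterior is Beta(2.6+6, 4.2+32) = Beta(8.6, 36.2).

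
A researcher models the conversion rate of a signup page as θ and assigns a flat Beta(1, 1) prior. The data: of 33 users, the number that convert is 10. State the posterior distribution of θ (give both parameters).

Observing 10 successes and 23 failures updates Beta(1, 1) by adding the success and failure counts to the two shape parameters: α = 1+10 = 11, β = 1+23 = 24.

Posterior: Beta(11, 24)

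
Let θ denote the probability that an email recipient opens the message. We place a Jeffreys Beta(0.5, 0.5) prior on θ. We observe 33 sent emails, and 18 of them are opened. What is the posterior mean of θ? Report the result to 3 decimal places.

Posterior mean ≈ 0.544

The binomial likelihood is conjugate to the Beta prior: with 18 successes and 15 failures, the posterior is Beta(0.5+18, 0.5+15) = Beta(18.5, 15.5).
E[θ | data] = 18.5/(18.5+15.5) = 0.544.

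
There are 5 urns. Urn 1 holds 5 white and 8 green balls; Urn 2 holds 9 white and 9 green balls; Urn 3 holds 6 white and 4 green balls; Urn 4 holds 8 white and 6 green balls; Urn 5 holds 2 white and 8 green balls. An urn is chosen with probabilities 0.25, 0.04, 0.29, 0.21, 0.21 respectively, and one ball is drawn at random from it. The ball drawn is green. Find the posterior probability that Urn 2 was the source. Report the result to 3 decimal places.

Tabulate prior·likelihood by source: [1] prior 0.25, lik 0.6154, product 0.1538; [2] prior 0.04, lik 0.5, product 0.02000; [3] prior 0.29, lik 0.4, product 0.1160; [4] prior 0.21, lik 0.4286, product 0.09000; [5] prior 0.21, lik 0.8, product 0.1680.
Normalizing constant = 0.54785; the posterior for Urn 2 is its product over the sum, 0.02000/0.54785 = 0.037.

Posterior probability ≈ 0.037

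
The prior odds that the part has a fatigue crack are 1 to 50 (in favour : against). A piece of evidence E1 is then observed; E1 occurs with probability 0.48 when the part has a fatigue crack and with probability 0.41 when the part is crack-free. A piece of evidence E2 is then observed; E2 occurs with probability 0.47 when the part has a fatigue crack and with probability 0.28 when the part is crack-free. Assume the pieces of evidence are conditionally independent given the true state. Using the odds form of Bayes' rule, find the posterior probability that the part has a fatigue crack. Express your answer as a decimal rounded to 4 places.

Prior odds = 1/50 = 0.020000.
Likelihood ratio for E1 = 0.48/0.41 = 1.1707.
Likelihood ratio for E2 = 0.47/0.28 = 1.6786.
Posterior odds = prior odds × LR₁ × LR₂ = 0.039303.
Posterior probability = odds/(1+odds) = 0.039303/1.0393 = 0.0378.

Posterior probability ≈ 0.0378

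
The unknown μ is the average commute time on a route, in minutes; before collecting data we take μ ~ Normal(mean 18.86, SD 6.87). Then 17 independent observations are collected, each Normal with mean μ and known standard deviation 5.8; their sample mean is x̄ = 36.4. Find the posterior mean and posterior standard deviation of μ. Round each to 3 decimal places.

With known σ, the Normal prior is conjugate. Weight on the data is w = (n/σ²)/(n/σ² + 1/τ₀²) = 0.505351/(0.505351+0.0211878) = 0.95976.
Posterior mean = w·x̄ + (1−w)·μ₀ = 0.95976·36.4 + 0.040240·18.86 = 35.694. Posterior variance = 1/(0.505351+0.0211878) = 1.89920, so SD = 1.378.

Posterior mean ≈ 35.694; posterior SD ≈ 1.378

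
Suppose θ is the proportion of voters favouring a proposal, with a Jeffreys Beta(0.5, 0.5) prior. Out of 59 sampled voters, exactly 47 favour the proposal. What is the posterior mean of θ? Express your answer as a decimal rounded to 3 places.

Posterior mean ≈ 0.792

Observing 47 successes and 12 failures updates Beta(0.5, 0.5) by adding the success and failure counts to the two shape parameters: α = 0.5+47 = 47.5, β = 0.5+12 = 12.5.
Posterior mean = α/(α+β) = 47.5/60 = 0.792.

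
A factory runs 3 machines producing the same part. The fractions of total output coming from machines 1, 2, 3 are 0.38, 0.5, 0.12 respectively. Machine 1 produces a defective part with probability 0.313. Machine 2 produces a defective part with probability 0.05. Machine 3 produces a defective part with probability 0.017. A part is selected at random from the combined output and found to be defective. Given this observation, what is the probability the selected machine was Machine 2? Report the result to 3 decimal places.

Posterior probability ≈ 0.171

P(defective|M1) = 0.313; P(defective|M2) = 0.05; P(defective|M3) = 0.017.
Prior × likelihood for each source: 0.38·0.313=0.1189, 0.5·0.05=0.02500, 0.12·0.017=0.002040. Summing gives P(defective) = 0.14598.
P(Machine 2 | defective) = 0.02500 / 0.14598 = 0.171.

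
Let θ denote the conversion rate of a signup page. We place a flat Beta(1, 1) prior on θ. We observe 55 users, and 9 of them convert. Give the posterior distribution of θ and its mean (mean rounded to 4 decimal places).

Posterior: Beta(10, 47); mean ≈ 0.1754

Observing 9 successes and 46 failures updates Beta(1, 1) by adding the success and failure counts to the two shape parameters: α = 1+9 = 10, β = 1+46 = 47.
Posterior mean = α/(α+β) = 10/57 = 0.1754.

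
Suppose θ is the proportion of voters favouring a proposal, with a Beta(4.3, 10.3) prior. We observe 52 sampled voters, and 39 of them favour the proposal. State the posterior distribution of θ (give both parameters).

Posterior: Beta(43.3, 23.3)

The binomial likelihood is conjugate to the Beta prior: with 39 successes and 13 failures, the posterior is Beta(4.3+39, 10.3+13) = Beta(43.3, 23.3).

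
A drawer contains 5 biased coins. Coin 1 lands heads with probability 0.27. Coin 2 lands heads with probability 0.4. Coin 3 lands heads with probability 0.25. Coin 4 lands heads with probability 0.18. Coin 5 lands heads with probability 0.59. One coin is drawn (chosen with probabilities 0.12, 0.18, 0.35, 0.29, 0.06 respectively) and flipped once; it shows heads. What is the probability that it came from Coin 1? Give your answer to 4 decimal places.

Tabulate prior·likelihood by source: [1] prior 0.12, lik 0.27, product 0.03240; [2] prior 0.18, lik 0.4, product 0.07200; [3] prior 0.35, lik 0.25, product 0.08750; [4] prior 0.29, lik 0.18, product 0.05220; [5] prior 0.06, lik 0.59, product 0.03540.
Normalizing constant = 0.27950; the posterior for Coin 1 is its product over the sum, 0.03240/0.27950 = 0.1159.

Posterior probability ≈ 0.1159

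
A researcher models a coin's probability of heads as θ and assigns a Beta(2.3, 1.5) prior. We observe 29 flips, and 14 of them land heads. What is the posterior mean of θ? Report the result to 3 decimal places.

Posterior mean ≈ 0.497

Observing 14 successes and 15 failures updates Beta(2.3, 1.5) by adding the success and failure counts to the two shape parameters: α = 2.3+14 = 16.3, β = 1.5+15 = 16.5.
E[θ | data] = 16.3/(16.3+16.5) = 0.497.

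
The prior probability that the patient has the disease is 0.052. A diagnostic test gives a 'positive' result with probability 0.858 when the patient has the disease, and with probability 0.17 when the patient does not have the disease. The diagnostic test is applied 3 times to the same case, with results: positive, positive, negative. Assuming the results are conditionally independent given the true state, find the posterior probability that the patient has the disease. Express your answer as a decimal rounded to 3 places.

Let H be the event that the patient has the disease; start with P(H) = 0.052. P('positive'|H) = 0.858, P('positive'|¬H) = 0.17.
Update on result 1 ('positive'): P(H) ← 0.858·0.0520 / (0.858·0.0520 + 0.17·0.9480) = 0.044616/0.20578 = 0.2168.
Update on result 2 ('positive'): P(H) ← 0.858·0.2168 / (0.858·0.2168 + 0.17·0.7832) = 0.18603/0.31917 = 0.5829.
Update on result 3 ('negative'): P(H) ← 0.142·0.5829 / (0.142·0.5829 + 0.83·0.4171) = 0.082765/0.42900 = 0.1929.

Posterior P(H) ≈ 0.193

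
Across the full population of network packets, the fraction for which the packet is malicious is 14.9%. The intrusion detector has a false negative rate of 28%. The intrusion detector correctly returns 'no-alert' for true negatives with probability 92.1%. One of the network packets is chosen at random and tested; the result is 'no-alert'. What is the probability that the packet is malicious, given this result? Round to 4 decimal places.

Write H for 'the packet is malicious'. Prior odds H:¬H = 0.149/0.851 = 0.17509. For the 'no-alert' outcome, the likelihood ratio is 0.28/0.921 = 0.30402.
Posterior odds = 0.17509 × 0.30402 = 0.053230, so P(H|E) = 0.053230/(1+0.053230) = 0.0505.

P(H | E) ≈ 0.0505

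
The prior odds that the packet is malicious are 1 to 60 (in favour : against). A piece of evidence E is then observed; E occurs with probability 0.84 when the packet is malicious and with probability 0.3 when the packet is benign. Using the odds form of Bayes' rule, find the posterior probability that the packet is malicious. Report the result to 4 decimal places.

Posterior probability ≈ 0.0446

Prior odds = 1/60 = 0.016667. In log-odds, ln(0.016667) = -4.0943.
Add log likelihood ratio: ln(2.8000) = 1.0296.
Posterior log-odds = -3.0647, so posterior odds = exp(-3.0647) = 0.046667. Converting, P(H|E) = 0.046667/1.0467 = 0.0446.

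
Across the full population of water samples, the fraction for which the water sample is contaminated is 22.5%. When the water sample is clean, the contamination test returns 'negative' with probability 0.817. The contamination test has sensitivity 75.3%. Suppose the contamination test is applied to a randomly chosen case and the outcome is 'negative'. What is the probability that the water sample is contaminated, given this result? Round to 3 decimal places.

P(H | E) ≈ 0.081

Let H be the event that the water sample is contaminated. P(H) = 0.225, so P(¬H) = 0.775. With E the 'negative' result, P(E|H) = 0.247 and P(E|¬H) = 0.817.
P(E) = 0.247·0.225 + 0.817·0.775 = 0.055575 + 0.63317 = 0.68875.
By Bayes' theorem, P(H|E) = 0.055575 / 0.68875 = 0.081.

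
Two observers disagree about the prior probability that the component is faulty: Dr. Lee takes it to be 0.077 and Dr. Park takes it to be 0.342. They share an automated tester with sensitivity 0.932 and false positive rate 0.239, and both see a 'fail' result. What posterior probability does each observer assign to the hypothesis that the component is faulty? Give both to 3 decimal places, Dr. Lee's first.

P('+'|H) = 0.932, P('+'|¬H) = 0.239.
Dr. Lee: numerator 0.932·0.077 = 0.071764; evidence = 0.071764+0.239·0.923 = 0.29236; posterior = 0.245.
Dr. Park: numerator 0.932·0.342 = 0.31874; evidence = 0.31874+0.239·0.658 = 0.47601; posterior = 0.670.

Dr. Lee: 0.245; Dr. Park: 0.670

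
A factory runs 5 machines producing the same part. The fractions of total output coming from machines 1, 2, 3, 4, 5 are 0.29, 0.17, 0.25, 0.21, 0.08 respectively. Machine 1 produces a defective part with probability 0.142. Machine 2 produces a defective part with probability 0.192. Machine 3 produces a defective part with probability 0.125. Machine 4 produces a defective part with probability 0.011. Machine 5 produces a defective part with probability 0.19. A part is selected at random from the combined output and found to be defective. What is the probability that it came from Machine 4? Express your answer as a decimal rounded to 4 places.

Posterior probability ≈ 0.0188

P(defective|M1) = 0.142; P(defective|M2) = 0.192; P(defective|M3) = 0.125; P(defective|M4) = 0.011; P(defective|M5) = 0.19.
Prior × likelihood for each source: 0.29·0.142=0.04118, 0.17·0.192=0.03264, 0.25·0.125=0.03125, 0.21·0.011=0.002310, 0.08·0.19=0.01520. Summing gives P(defective) = 0.12258.
P(Machine 4 | defective) = 0.002310 / 0.12258 = 0.0188.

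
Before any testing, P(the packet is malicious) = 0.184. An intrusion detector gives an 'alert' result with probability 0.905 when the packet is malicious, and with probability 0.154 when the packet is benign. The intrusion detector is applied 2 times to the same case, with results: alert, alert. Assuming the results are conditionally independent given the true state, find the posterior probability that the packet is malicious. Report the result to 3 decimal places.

Let H be the event that the packet is malicious; start with P(H) = 0.184. P('alert'|H) = 0.905, P('alert'|¬H) = 0.154.
Update on result 1 ('alert'): P(H) ← 0.905·0.1840 / (0.905·0.1840 + 0.154·0.8160) = 0.16652/0.29218 = 0.5699.
Update on result 2 ('alert'): P(H) ← 0.905·0.5699 / (0.905·0.5699 + 0.154·0.4301) = 0.51577/0.58201 = 0.8862.

Posterior P(H) ≈ 0.886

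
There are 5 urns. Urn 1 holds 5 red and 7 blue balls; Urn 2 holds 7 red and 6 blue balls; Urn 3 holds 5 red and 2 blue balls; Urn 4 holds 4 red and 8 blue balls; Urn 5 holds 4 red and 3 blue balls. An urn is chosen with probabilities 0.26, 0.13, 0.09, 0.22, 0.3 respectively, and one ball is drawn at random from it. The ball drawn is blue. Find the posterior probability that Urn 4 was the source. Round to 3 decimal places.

Tabulate prior·likelihood by source: [1] prior 0.26, lik 0.5833, product 0.1517; [2] prior 0.13, lik 0.4615, product 0.06000; [3] prior 0.09, lik 0.2857, product 0.02571; [4] prior 0.22, lik 0.6667, product 0.1467; [5] prior 0.3, lik 0.4286, product 0.1286.
Normalizing constant = 0.51262; the posterior for Urn 4 is its product over the sum, 0.1467/0.51262 = 0.286.

Posterior probability ≈ 0.286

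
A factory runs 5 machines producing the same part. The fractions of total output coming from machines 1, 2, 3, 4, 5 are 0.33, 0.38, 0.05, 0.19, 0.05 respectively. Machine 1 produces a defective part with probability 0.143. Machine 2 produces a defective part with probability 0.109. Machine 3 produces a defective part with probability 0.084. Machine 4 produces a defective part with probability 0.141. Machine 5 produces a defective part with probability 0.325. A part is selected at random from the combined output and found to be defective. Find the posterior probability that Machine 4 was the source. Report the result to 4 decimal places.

Tabulate prior·likelihood by source: [1] prior 0.33, lik 0.143, product 0.04719; [2] prior 0.38, lik 0.109, product 0.04142; [3] prior 0.05, lik 0.084, product 0.004200; [4] prior 0.19, lik 0.141, product 0.02679; [5] prior 0.05, lik 0.325, product 0.01625.
Normalizing constant = 0.13585; the posterior for Machine 4 is its product over the sum, 0.02679/0.13585 = 0.1972.

Posterior probability ≈ 0.1972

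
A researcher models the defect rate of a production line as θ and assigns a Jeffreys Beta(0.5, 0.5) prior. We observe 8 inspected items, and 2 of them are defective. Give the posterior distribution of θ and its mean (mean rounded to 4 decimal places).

Posterior: Beta(2.5, 6.5); mean ≈ 0.2778

The binomial likelihood is conjugate to the Beta prior: with 2 successes and 6 failures, the posterior is Beta(0.5+2, 0.5+6) = Beta(2.5, 6.5).
Posterior mean = α/(α+β) = 2.5/9 = 0.2778.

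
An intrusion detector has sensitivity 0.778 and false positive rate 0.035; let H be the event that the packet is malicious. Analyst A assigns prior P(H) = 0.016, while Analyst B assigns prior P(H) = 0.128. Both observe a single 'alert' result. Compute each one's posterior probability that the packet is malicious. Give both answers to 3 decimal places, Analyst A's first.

Analyst A: 0.265; Analyst B: 0.765

The likelihood ratio for an 'alert' result is 0.778/0.035 = 22.229.
Analyst A: prior odds 0.016/0.984 = 0.016260; posterior odds 0.36144; posterior probability 0.265.
Analyst B: prior odds 0.128/0.872 = 0.14679; posterior odds 3.2629; posterior probability 0.765.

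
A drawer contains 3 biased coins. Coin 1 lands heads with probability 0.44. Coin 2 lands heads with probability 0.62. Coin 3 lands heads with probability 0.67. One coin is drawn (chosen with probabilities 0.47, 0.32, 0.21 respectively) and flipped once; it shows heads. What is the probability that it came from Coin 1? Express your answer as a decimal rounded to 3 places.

P(heads|C1) = 0.44; P(heads|C2) = 0.62; P(heads|C3) = 0.67.
Prior × likelihood for each source: 0.47·0.44=0.2068, 0.32·0.62=0.1984, 0.21·0.67=0.1407. Summing gives P(heads) = 0.54590.
P(Coin 1 | heads) = 0.2068 / 0.54590 = 0.379.

Posterior probability ≈ 0.379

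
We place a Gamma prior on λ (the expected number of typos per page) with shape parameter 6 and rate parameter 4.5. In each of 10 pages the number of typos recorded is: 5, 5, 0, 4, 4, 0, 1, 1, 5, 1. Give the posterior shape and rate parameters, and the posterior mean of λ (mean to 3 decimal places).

The Poisson likelihood adds the total count to the shape and the number of exposure periods to the rate. Here ∑xᵢ = 26 and n = 10, so shape 6→32 and rate 4.5→14.5.
Posterior mean = shape/rate = 32/14.5 = 2.207.

Posterior: Gamma(shape=32, rate=14.5); mean ≈ 2.207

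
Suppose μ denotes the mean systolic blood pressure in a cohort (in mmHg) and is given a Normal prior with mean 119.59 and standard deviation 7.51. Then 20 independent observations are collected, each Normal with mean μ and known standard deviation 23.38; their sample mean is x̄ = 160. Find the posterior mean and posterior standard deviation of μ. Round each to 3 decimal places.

With known σ, the Normal prior is conjugate. Weight on the data is w = (n/σ²)/(n/σ² + 1/τ₀²) = 0.0365882/(0.0365882+0.0177305) = 0.67358.
Posterior mean = w·x̄ + (1−w)·μ₀ = 0.67358·160 + 0.32642·119.59 = 146.810. Posterior variance = 1/(0.0365882+0.0177305) = 18.4099, so SD = 4.291.

Posterior mean ≈ 146.810; posterior SD ≈ 4.291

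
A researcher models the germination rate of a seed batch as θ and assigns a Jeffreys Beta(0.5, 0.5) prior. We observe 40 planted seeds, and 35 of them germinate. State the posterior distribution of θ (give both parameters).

Posterior: Beta(35.5, 5.5)

Observing 35 successes and 5 failures updates Beta(0.5, 0.5) by adding the success and failure counts to the two shape parameters: α = 0.5+35 = 35.5, β = 0.5+5 = 5.5.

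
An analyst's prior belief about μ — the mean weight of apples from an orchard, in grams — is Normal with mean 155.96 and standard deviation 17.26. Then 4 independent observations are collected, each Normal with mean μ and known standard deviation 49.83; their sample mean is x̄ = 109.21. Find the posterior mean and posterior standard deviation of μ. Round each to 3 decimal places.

Posterior mean ≈ 140.800; posterior SD ≈ 14.188

With known σ, the Normal prior is conjugate. Weight on the data is w = (n/σ²)/(n/σ² + 1/τ₀²) = 0.00161094/(0.00161094+0.00335675) = 0.32428.
Posterior mean = w·x̄ + (1−w)·μ₀ = 0.32428·109.21 + 0.67572·155.96 = 140.800. Posterior variance = 1/(0.00161094+0.00335675) = 201.301, so SD = 14.188.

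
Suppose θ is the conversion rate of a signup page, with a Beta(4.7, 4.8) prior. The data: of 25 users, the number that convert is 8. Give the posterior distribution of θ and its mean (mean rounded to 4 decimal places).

The binomial likelihood is conjugate to the Beta prior: with 8 successes and 17 failures, the posterior is Beta(4.7+8, 4.8+17) = Beta(12.7, 21.8).
E[θ | data] = 12.7/(12.7+21.8) = 0.3681.

Posterior: Beta(12.7, 21.8); mean ≈ 0.3681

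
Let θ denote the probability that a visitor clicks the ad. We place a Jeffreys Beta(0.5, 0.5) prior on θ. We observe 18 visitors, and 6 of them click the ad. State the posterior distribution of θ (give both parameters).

The binomial likelihood is conjugate to the Beta prior: with 6 successes and 12 failures, the posterior is Beta(0.5+6, 0.5+12) = Beta(6.5, 12.5).

Posterior: Beta(6.5, 12.5)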